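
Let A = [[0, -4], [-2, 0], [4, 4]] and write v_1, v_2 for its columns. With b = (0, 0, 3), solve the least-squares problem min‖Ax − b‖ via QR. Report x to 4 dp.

v_1 = (0, -2, 4); ‖v_1‖ = 4.4721, so q_1 = (0.0000, -0.4472, 0.8944).
q_1·v_2 = 0.0000·(-4) + (-0.4472)·0 + 0.8944·4 = 3.5777.
u_2 = v_2 − 3.5777·q_1 = (-4.0000, 1.6000, 0.8000).
‖u_2‖ = 4.3818, so q_2 = (-0.9129, 0.3651, 0.1826).
Qᵀb = (2.6833, 0.5477).
Back-substitute: x_2 = 0.5477/4.3818 = 0.1250.
x_1 = (2.6833 − 3.5777·0.1250)/4.4721 = 0.5000.

x = (0.5000, 0.1250)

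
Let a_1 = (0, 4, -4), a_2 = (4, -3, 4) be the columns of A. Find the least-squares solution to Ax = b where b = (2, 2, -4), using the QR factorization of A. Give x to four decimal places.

e_1 = a_1/‖a_1‖ = (0, 4, -4)/5.6569 = (0.0000, 0.7071, -0.7071).
r_{12} = e_1·a_2 = -4.9497.
u_2 = a_2 + 4.9497·e_1 = (4.0000, 0.5000, 0.5000).
‖u_2‖ = 4.0620, so e_2 = (0.9847, 0.1231, 0.1231).
Qᵀb = (4.2426, 1.7233).
Back-substitute: x_2 = 1.7233/4.0620 = 0.4242.
x_1 = (4.2426 + 4.9497·0.4242)/5.6569 = 1.1212.

x = (1.1212, 0.4242)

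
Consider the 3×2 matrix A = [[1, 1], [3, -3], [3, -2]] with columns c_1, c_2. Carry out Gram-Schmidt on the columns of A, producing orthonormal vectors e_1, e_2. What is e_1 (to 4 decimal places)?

e_1 = (0.2294, 0.6882, 0.6882)

c_1 = (1, 3, 3); ‖c_1‖ = 4.3589, so e_1 = (0.2294, 0.6882, 0.6882).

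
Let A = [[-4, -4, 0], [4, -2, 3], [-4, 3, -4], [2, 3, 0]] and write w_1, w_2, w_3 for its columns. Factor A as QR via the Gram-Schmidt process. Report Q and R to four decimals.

e_1 = w_1/‖w_1‖ = (-4, 4, -4, 2)/7.2111 = (-0.5547, 0.5547, -0.5547, 0.2774).
r_{12} = e_1·w_2 = 0.2774.
u_2 = w_2 − 0.2774·e_1 = (-3.8462, -2.1538, 3.1538, 2.9231).
‖u_2‖ = 6.1582, so e_2 = (-0.6246, -0.3498, 0.5121, 0.4747).
r_{13} = e_1·w_3 = 3.8829; r_{23} = e_2·w_3 = -3.0978.
u_3 = w_3 − 3.8829·e_1 + 3.0978·e_2 = (0.2191, -0.2373, -0.2596, 0.3935).
‖u_3‖ = 0.5715, so e_3 = (0.3833, -0.4153, -0.4543, 0.6886).

Q = [[-0.5547, -0.6246, 0.3833], [0.5547, -0.3498, -0.4153], [-0.5547, 0.5121, -0.4543], [0.2774, 0.4747, 0.6886]], R = [[7.2111, 0.2774, 3.8829], [0.0000, 6.1582, -3.0978], [0.0000, 0.0000, 0.5715]]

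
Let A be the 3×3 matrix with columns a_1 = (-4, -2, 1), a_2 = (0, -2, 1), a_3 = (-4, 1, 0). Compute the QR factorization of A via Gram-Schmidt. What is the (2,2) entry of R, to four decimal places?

r_{22} = 1.9518

a_1 = (-4, -2, 1); ‖a_1‖ = 4.5826, so e_1 = (-0.8729, -0.4364, 0.2182).
e_1·a_2 = (-0.8729)·0 + (-0.4364)·(-2) + 0.2182·1 = 1.0911.
u_2 = a_2 − 1.0911·e_1 = (0.9524, -1.5238, 0.7619).
r_{22} = ‖u_2‖ = 1.9518.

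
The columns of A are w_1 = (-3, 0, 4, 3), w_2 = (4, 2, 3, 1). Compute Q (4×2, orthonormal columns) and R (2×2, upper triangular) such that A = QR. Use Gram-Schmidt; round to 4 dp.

Q = [[-0.5145, 0.7821], [0.0000, 0.3668], [0.6860, 0.4854], [0.5145, 0.1348]], R = [[5.8310, 0.5145], [0.0000, 5.4530]]

q_1 = w_1/‖w_1‖ = (-3, 0, 4, 3)/5.8310 = (-0.5145, 0.0000, 0.6860, 0.5145).
r_{12} = q_1·w_2 = 0.5145.
u_2 = w_2 − 0.5145·q_1 = (4.2647, 2.0000, 2.6471, 0.7353).
‖u_2‖ = 5.4530, so q_2 = (0.7821, 0.3668, 0.4854, 0.1348).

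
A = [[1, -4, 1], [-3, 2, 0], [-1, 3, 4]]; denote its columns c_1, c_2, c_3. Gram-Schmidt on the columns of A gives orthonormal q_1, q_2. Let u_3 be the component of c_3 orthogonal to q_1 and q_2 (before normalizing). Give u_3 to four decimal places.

q_1 = c_1/‖c_1‖ = (1, -3, -1)/3.3166 = (0.3015, -0.9045, -0.3015).
r_{12} = q_1·c_2 = -3.9196.
u_2 = c_2 + 3.9196·q_1 = (-2.8182, -1.5455, 1.8182).
‖u_2‖ = 3.6927, so q_2 = (-0.7632, -0.4185, 0.4924).
r_{13} = q_1·c_3 = -0.9045; r_{23} = q_2·c_3 = 1.2063.
u_3 = c_3 + 0.9045·q_1 − 1.2063·q_2 = (2.1933, -0.3133, 3.1333).

u_3 = (2.1933, -0.3133, 3.1333)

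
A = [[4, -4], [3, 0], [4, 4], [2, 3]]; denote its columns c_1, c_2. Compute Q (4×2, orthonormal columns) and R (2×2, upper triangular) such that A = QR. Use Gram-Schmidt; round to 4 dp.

Q = [[0.5963, -0.7150], [0.4472, -0.0631], [0.5963, 0.5468], [0.2981, 0.4311]], R = [[6.7082, 0.8944], [0.0000, 6.3403]]

c_1 = (4, 3, 4, 2); ‖c_1‖ = 6.7082, so q_1 = (0.5963, 0.4472, 0.5963, 0.2981).
q_1·c_2 = 0.5963·(-4) + 0.4472·0 + 0.5963·4 + 0.2981·3 = 0.8944.
u_2 = c_2 − 0.8944·q_1 = (-4.5333, -0.4000, 3.4667, 2.7333).
‖u_2‖ = 6.3403, so q_2 = (-0.7150, -0.0631, 0.5468, 0.4311).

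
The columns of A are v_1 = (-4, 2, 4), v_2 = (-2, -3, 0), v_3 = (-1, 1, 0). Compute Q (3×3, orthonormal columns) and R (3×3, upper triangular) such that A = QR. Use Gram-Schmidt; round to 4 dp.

e_1 = v_1/‖v_1‖ = (-4, 2, 4)/6.0000 = (-0.6667, 0.3333, 0.6667).
r_{12} = e_1·v_2 = 0.3333.
u_2 = v_2 − 0.3333·e_1 = (-1.7778, -3.1111, -0.2222).
‖u_2‖ = 3.5901, so e_2 = (-0.4952, -0.8666, -0.0619).
r_{13} = e_1·v_3 = 1.0000; r_{23} = e_2·v_3 = -0.3714.
u_3 = v_3 − 1.0000·e_1 + 0.3714·e_2 = (-0.5172, 0.3448, -0.6897).
‖u_3‖ = 0.9285, so e_3 = (-0.5571, 0.3714, -0.7428).

Q = [[-0.6667, -0.4952, -0.5571], [0.3333, -0.8666, 0.3714], [0.6667, -0.0619, -0.7428]], R = [[6.0000, 0.3333, 1.0000], [0.0000, 3.5901, -0.3714], [0.0000, 0.0000, 0.9285]]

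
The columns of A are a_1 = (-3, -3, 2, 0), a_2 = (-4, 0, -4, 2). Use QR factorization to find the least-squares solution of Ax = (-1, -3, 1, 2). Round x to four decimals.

x = (0.6289, 0.0412)

q_1 = a_1/‖a_1‖ = (-3, -3, 2, 0)/4.6904 = (-0.6396, -0.6396, 0.4264, 0.0000).
r_{12} = q_1·a_2 = 0.8528.
u_2 = a_2 − 0.8528·q_1 = (-3.4545, 0.5455, -4.3636, 2.0000).
‖u_2‖ = 5.9391, so q_2 = (-0.5817, 0.0918, -0.7347, 0.3368).
Qᵀb = (2.9848, 0.2449).
Back-substitute: x_2 = 0.2449/5.9391 = 0.0412.
x_1 = (2.9848 − 0.8528·0.0412)/4.6904 = 0.6289.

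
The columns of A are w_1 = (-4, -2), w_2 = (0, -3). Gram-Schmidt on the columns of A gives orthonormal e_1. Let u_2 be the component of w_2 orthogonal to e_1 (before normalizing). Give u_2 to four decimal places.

e_1 = w_1/‖w_1‖ = (-4, -2)/4.4721 = (-0.8944, -0.4472).
r_{12} = e_1·w_2 = 1.3416.
u_2 = w_2 − 1.3416·e_1 = (1.2000, -2.4000).

u_2 = (1.2000, -2.4000)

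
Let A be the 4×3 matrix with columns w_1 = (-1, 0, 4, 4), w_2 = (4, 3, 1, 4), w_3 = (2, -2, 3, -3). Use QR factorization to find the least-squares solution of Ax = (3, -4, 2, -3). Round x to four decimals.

w_1 = (-1, 0, 4, 4); ‖w_1‖ = 5.7446, so q_1 = (-0.1741, 0.0000, 0.6963, 0.6963).
q_1·w_2 = (-0.1741)·4 + 0.0000·3 + 0.6963·1 + 0.6963·4 = 2.7852.
u_2 = w_2 − 2.7852·q_1 = (4.4848, 3.0000, -0.9394, 2.0606).
‖u_2‖ = 5.8517, so q_2 = (0.7664, 0.5127, -0.1605, 0.3521).
q_1·w_3 = (-0.1741)·2 + 0.0000·(-2) + 0.6963·3 + 0.6963·(-3) = -0.3482; q_2·w_3 = 0.7664·2 + 0.5127·(-2) + (-0.1605)·3 + 0.3521·(-3) = -1.0305.
u_3 = w_3 + 0.3482·q_1 + 1.0305·q_2 = (2.7292, -1.4717, 3.0770, -2.3947).
‖u_3‖ = 4.9816, so q_3 = (0.5479, -0.2954, 0.6177, -0.4807).
Qᵀb = (-1.2185, -1.1289, 5.5027).
Back-substitute: x_3 = 5.5027/4.9816 = 1.1046.
x_2 = (-1.1289 + 1.0305·1.1046)/5.8517 = 0.0016.
x_1 = (-1.2185 − 2.7852·0.0016 + 0.3482·1.1046)/5.7446 = -0.1460.

x = (-0.1460, 0.0016, 1.1046)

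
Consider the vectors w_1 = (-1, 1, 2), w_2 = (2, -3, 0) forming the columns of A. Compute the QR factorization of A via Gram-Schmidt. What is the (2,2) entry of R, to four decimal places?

r_{22} = 2.9721

q_1 = w_1/‖w_1‖ = (-1, 1, 2)/2.4495 = (-0.4082, 0.4082, 0.8165).
r_{12} = q_1·w_2 = -2.0412.
u_2 = w_2 + 2.0412·q_1 = (1.1667, -2.1667, 1.6667).
r_{22} = ‖u_2‖ = 2.9721.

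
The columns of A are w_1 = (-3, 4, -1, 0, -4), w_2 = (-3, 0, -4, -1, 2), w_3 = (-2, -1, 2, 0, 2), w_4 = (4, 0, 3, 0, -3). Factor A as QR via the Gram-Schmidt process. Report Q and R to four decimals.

Q = [[-0.4629, -0.4874, -0.6897, -0.0311], [0.6172, -0.0878, -0.0569, -0.2758], [-0.1543, -0.7157, 0.6577, 0.1113], [0.0000, -0.1844, 0.0300, -0.9122], [-0.6172, 0.4566, 0.2959, -0.2802]], R = [[6.4807, 0.7715, -1.2344, -0.4629], [0.0000, 5.4226, 0.5445, -5.4665], [0.0000, 0.0000, 3.3436, -1.6734], [0.0000, 0.0000, 0.0000, 1.0501]]

w_1 = (-3, 4, -1, 0, -4); ‖w_1‖ = 6.4807, so e_1 = (-0.4629, 0.6172, -0.1543, 0.0000, -0.6172).
e_1·w_2 = (-0.4629)·(-3) + 0.6172·0 + (-0.1543)·(-4) + 0.0000·(-1) + (-0.6172)·2 = 0.7715.
u_2 = w_2 − 0.7715·e_1 = (-2.6429, -0.4762, -3.8810, -1.0000, 2.4762).
‖u_2‖ = 5.4226, so e_2 = (-0.4874, -0.0878, -0.7157, -0.1844, 0.4566).
e_1·w_3 = (-0.4629)·(-2) + 0.6172·(-1) + (-0.1543)·2 + 0.0000·0 + (-0.6172)·2 = -1.2344; e_2·w_3 = (-0.4874)·(-2) + (-0.0878)·(-1) + (-0.7157)·2 + (-0.1844)·0 + 0.4566·2 = 0.5445.
u_3 = w_3 + 1.2344·e_1 − 0.5445·e_2 = (-2.3061, -0.1903, 2.1992, 0.1004, 0.9895).
‖u_3‖ = 3.3436, so e_3 = (-0.6897, -0.0569, 0.6577, 0.0300, 0.2959).
e_1·w_4 = (-0.4629)·4 + 0.6172·0 + (-0.1543)·3 + 0.0000·0 + (-0.6172)·(-3) = -0.4629; e_2·w_4 = (-0.4874)·4 + (-0.0878)·0 + (-0.7157)·3 + (-0.1844)·0 + 0.4566·(-3) = -5.4665; e_3·w_4 = (-0.6897)·4 + (-0.0569)·0 + 0.6577·3 + 0.0300·0 + 0.2959·(-3) = -1.6734.
u_4 = w_4 + 0.4629·e_1 + 5.4665·e_2 + 1.6734·e_3 = (-0.0327, -0.2896, 0.1168, -0.9578, -0.2943).
‖u_4‖ = 1.0501, so e_4 = (-0.0311, -0.2758, 0.1113, -0.9122, -0.2802).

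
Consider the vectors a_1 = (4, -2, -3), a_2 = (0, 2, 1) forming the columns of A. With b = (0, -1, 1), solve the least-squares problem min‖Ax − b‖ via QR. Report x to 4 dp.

a_1 = (4, -2, -3); ‖a_1‖ = 5.3852, so q_1 = (0.7428, -0.3714, -0.5571).
q_1·a_2 = 0.7428·0 + (-0.3714)·2 + (-0.5571)·1 = -1.2999.
u_2 = a_2 + 1.2999·q_1 = (0.9655, 1.5172, 0.2759).
‖u_2‖ = 1.8194, so q_2 = (0.5307, 0.8339, 0.1516).
Qᵀb = (-0.1857, -0.6823).
Back-substitute: x_2 = -0.6823/1.8194 = -0.3750.
x_1 = (-0.1857 + 1.2999·(-0.3750))/5.3852 = -0.1250.

x = (-0.1250, -0.3750)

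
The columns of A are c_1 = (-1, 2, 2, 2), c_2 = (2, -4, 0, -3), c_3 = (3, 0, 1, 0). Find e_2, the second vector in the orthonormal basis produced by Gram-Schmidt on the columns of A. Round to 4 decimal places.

e_1 = c_1/‖c_1‖ = (-1, 2, 2, 2)/3.6056 = (-0.2774, 0.5547, 0.5547, 0.5547).
r_{12} = e_1·c_2 = -4.4376.
u_2 = c_2 + 4.4376·e_1 = (0.7692, -1.5385, 2.4615, -0.5385).
‖u_2‖ = 3.0509, so e_2 = (0.2521, -0.5043, 0.8068, -0.1765).

e_2 = (0.2521, -0.5043, 0.8068, -0.1765)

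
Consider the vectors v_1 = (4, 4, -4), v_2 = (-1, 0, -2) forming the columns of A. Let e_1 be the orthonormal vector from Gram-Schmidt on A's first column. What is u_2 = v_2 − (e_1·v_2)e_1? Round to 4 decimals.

u_2 = (-1.3333, -0.3333, -1.6667)

v_1 = (4, 4, -4); ‖v_1‖ = 6.9282, so e_1 = (0.5774, 0.5774, -0.5774).
e_1·v_2 = 0.5774·(-1) + 0.5774·0 + (-0.5774)·(-2) = 0.5774.
u_2 = v_2 − 0.5774·e_1 = (-1.3333, -0.3333, -1.6667).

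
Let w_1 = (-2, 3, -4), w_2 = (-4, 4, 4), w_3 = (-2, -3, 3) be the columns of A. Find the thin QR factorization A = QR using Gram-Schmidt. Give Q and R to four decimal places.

Q = [[-0.3714, -0.5406, -0.7548], [0.5571, 0.5206, -0.6470], [-0.7428, 0.6608, -0.1078]], R = [[5.3852, 0.7428, -3.1568], [0.0000, 6.8883, 1.5018], [0.0000, 0.0000, 3.1272]]

w_1 = (-2, 3, -4); ‖w_1‖ = 5.3852, so q_1 = (-0.3714, 0.5571, -0.7428).
q_1·w_2 = (-0.3714)·(-4) + 0.5571·4 + (-0.7428)·4 = 0.7428.
u_2 = w_2 − 0.7428·q_1 = (-3.7241, 3.5862, 4.5517).
‖u_2‖ = 6.8883, so q_2 = (-0.5406, 0.5206, 0.6608).
q_1·w_3 = (-0.3714)·(-2) + 0.5571·(-3) + (-0.7428)·3 = -3.1568; q_2·w_3 = (-0.5406)·(-2) + 0.5206·(-3) + 0.6608·3 = 1.5018.
u_3 = w_3 + 3.1568·q_1 − 1.5018·q_2 = (-2.3605, -2.0233, -0.3372).
‖u_3‖ = 3.1272, so q_3 = (-0.7548, -0.6470, -0.1078).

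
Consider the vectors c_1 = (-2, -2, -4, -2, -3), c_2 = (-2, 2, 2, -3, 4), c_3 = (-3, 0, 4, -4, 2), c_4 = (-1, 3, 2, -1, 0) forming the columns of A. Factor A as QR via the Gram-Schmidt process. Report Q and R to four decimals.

e_1 = c_1/‖c_1‖ = (-2, -2, -4, -2, -3)/6.0828 = (-0.3288, -0.3288, -0.6576, -0.3288, -0.4932).
r_{12} = e_1·c_2 = -2.3016.
u_2 = c_2 + 2.3016·e_1 = (-2.7568, 1.2432, 0.4865, -3.7568, 2.8649).
‖u_2‖ = 5.6305, so e_2 = (-0.4896, 0.2208, 0.0864, -0.6672, 0.5088).
r_{13} = e_1·c_3 = -1.3152; r_{23} = e_2·c_3 = 5.5009.
u_3 = c_3 + 1.3152·e_1 − 5.5009·e_2 = (-0.7391, -1.6471, 2.6598, -0.7621, -1.4476).
‖u_3‖ = 3.6070, so e_3 = (-0.2049, -0.4566, 0.7374, -0.2113, -0.4013).
r_{14} = e_1·c_4 = -1.6440; r_{24} = e_2·c_4 = 1.9920; r_{34} = e_3·c_4 = 0.5212.
u_4 = c_4 + 1.6440·e_1 − 1.9920·e_2 − 0.5212·e_3 = (-0.4584, 2.2576, 0.3625, -0.1013, -1.6152).
‖u_4‖ = 2.8386, so e_4 = (-0.1615, 0.7953, 0.1277, -0.0357, -0.5690).

Q = [[-0.3288, -0.4896, -0.2049, -0.1615], [-0.3288, 0.2208, -0.4566, 0.7953], [-0.6576, 0.0864, 0.7374, 0.1277], [-0.3288, -0.6672, -0.2113, -0.0357], [-0.4932, 0.5088, -0.4013, -0.5690]], R = [[6.0828, -2.3016, -1.3152, -1.6440], [0.0000, 5.6305, 5.5009, 1.9920], [0.0000, 0.0000, 3.6070, 0.5212], [0.0000, 0.0000, 0.0000, 2.8386]]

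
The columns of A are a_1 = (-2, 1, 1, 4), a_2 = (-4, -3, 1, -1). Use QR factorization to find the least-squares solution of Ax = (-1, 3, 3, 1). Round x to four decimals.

x = (0.5593, -0.1525)

e_1 = a_1/‖a_1‖ = (-2, 1, 1, 4)/4.6904 = (-0.4264, 0.2132, 0.2132, 0.8528).
r_{12} = e_1·a_2 = 0.4264.
u_2 = a_2 − 0.4264·e_1 = (-3.8182, -3.0909, 0.9091, -1.3636).
‖u_2‖ = 5.1786, so e_2 = (-0.7373, -0.5969, 0.1755, -0.2633).
Qᵀb = (2.5584, -0.7900).
Back-substitute: x_2 = -0.7900/5.1786 = -0.1525.
x_1 = (2.5584 − 0.4264·(-0.1525))/4.6904 = 0.5593.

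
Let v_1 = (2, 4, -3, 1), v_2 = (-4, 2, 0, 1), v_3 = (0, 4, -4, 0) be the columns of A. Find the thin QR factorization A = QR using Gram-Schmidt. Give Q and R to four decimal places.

v_1 = (2, 4, -3, 1); ‖v_1‖ = 5.4772, so q_1 = (0.3651, 0.7303, -0.5477, 0.1826).
q_1·v_2 = 0.3651·(-4) + 0.7303·2 + (-0.5477)·0 + 0.1826·1 = 0.1826.
u_2 = v_2 − 0.1826·q_1 = (-4.0667, 1.8667, 0.1000, 0.9667).
‖u_2‖ = 4.5789, so q_2 = (-0.8881, 0.4077, 0.0218, 0.2111).
q_1·v_3 = 0.3651·0 + 0.7303·4 + (-0.5477)·(-4) + 0.1826·0 = 5.1121; q_2·v_3 = (-0.8881)·0 + 0.4077·4 + 0.0218·(-4) + 0.2111·0 = 1.5433.
u_3 = v_3 − 5.1121·q_1 − 1.5433·q_2 = (-0.4960, -0.3625, -1.2337, -1.2591).
‖u_3‖ = 1.8668, so q_3 = (-0.2657, -0.1942, -0.6609, -0.6745).

Q = [[0.3651, -0.8881, -0.2657], [0.7303, 0.4077, -0.1942], [-0.5477, 0.0218, -0.6609], [0.1826, 0.2111, -0.6745]], R = [[5.4772, 0.1826, 5.1121], [0.0000, 4.5789, 1.5433], [0.0000, 0.0000, 1.8668]]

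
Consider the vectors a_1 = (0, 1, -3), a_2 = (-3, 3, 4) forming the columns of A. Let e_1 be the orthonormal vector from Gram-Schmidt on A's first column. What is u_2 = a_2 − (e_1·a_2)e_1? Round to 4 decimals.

a_1 = (0, 1, -3); ‖a_1‖ = 3.1623, so e_1 = (0.0000, 0.3162, -0.9487).
e_1·a_2 = 0.0000·(-3) + 0.3162·3 + (-0.9487)·4 = -2.8460.
u_2 = a_2 + 2.8460·e_1 = (-3.0000, 3.9000, 1.3000).

u_2 = (-3.0000, 3.9000, 1.3000)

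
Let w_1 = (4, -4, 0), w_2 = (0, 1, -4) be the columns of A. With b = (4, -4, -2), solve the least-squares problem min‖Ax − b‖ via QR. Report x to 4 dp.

q_1 = w_1/‖w_1‖ = (4, -4, 0)/5.6569 = (0.7071, -0.7071, 0.0000).
r_{12} = q_1·w_2 = -0.7071.
u_2 = w_2 + 0.7071·q_1 = (0.5000, 0.5000, -4.0000).
‖u_2‖ = 4.0620, so q_2 = (0.1231, 0.1231, -0.9847).
Qᵀb = (5.6569, 1.9695).
Back-substitute: x_2 = 1.9695/4.0620 = 0.4848.
x_1 = (5.6569 + 0.7071·0.4848)/5.6569 = 1.0606.

x = (1.0606, 0.4848)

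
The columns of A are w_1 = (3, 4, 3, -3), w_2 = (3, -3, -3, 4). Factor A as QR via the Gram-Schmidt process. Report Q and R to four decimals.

w_1 = (3, 4, 3, -3); ‖w_1‖ = 6.5574, so q_1 = (0.4575, 0.6100, 0.4575, -0.4575).
q_1·w_2 = 0.4575·3 + 0.6100·(-3) + 0.4575·(-3) + (-0.4575)·4 = -3.6600.
u_2 = w_2 + 3.6600·q_1 = (4.6744, -0.7674, -1.3256, 2.3256).
‖u_2‖ = 5.4410, so q_2 = (0.8591, -0.1410, -0.2436, 0.4274).

Q = [[0.4575, 0.8591], [0.6100, -0.1410], [0.4575, -0.2436], [-0.4575, 0.4274]], R = [[6.5574, -3.6600], [0.0000, 5.4410]]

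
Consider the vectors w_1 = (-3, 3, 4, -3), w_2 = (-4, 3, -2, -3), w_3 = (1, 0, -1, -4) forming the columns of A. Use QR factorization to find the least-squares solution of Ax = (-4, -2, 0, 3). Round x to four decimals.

x = (-0.1461, 0.3913, -1.0657)

w_1 = (-3, 3, 4, -3); ‖w_1‖ = 6.5574, so e_1 = (-0.4575, 0.4575, 0.6100, -0.4575).
e_1·w_2 = (-0.4575)·(-4) + 0.4575·3 + 0.6100·(-2) + (-0.4575)·(-3) = 3.3550.
u_2 = w_2 − 3.3550·e_1 = (-2.4651, 1.4651, -4.0465, -1.4651).
‖u_2‖ = 5.1715, so e_2 = (-0.4767, 0.2833, -0.7825, -0.2833).
e_1·w_3 = (-0.4575)·1 + 0.4575·0 + 0.6100·(-1) + (-0.4575)·(-4) = 0.7625; e_2·w_3 = (-0.4767)·1 + 0.2833·0 + (-0.7825)·(-1) + (-0.2833)·(-4) = 1.4390.
u_3 = w_3 − 0.7625·e_1 − 1.4390·e_2 = (2.0348, -0.7565, -0.3391, -3.2435).
‖u_3‖ = 3.9176, so e_3 = (0.5194, -0.1931, -0.0866, -0.8279).
Qᵀb = (-0.4575, 0.4902, -4.1751).
Back-substitute: x_3 = -4.1751/3.9176 = -1.0657.
x_2 = (0.4902 − 1.4390·(-1.0657))/5.1715 = 0.3913.
x_1 = (-0.4575 − 3.3550·0.3913 − 0.7625·(-1.0657))/6.5574 = -0.1461.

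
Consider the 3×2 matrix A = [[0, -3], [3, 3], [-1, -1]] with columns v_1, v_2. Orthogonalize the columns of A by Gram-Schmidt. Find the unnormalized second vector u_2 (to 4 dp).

u_2 = (-3.0000, 0.0000, 0.0000)

q_1 = v_1/‖v_1‖ = (0, 3, -1)/3.1623 = (0.0000, 0.9487, -0.3162).
r_{12} = q_1·v_2 = 3.1623.
u_2 = v_2 − 3.1623·q_1 = (-3.0000, 0.0000, 0.0000).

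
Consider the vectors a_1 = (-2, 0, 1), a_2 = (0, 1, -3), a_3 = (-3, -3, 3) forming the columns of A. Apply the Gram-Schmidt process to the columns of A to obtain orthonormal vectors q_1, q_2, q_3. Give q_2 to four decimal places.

q_2 = (-0.4191, 0.3492, -0.8381)

q_1 = a_1/‖a_1‖ = (-2, 0, 1)/2.2361 = (-0.8944, 0.0000, 0.4472).
r_{12} = q_1·a_2 = -1.3416.
u_2 = a_2 + 1.3416·q_1 = (-1.2000, 1.0000, -2.4000).
‖u_2‖ = 2.8636, so q_2 = (-0.4191, 0.3492, -0.8381).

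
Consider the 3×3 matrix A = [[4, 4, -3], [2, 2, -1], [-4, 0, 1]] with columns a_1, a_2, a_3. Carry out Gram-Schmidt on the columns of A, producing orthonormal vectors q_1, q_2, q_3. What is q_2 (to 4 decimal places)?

a_1 = (4, 2, -4); ‖a_1‖ = 6.0000, so q_1 = (0.6667, 0.3333, -0.6667).
q_1·a_2 = 0.6667·4 + 0.3333·2 + (-0.6667)·0 = 3.3333.
u_2 = a_2 − 3.3333·q_1 = (1.7778, 0.8889, 2.2222).
‖u_2‖ = 2.9814, so q_2 = (0.5963, 0.2981, 0.7454).

q_2 = (0.5963, 0.2981, 0.7454)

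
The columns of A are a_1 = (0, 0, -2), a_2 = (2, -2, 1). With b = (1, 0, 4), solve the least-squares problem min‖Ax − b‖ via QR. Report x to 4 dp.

x = (-1.8750, 0.2500)

a_1 = (0, 0, -2); ‖a_1‖ = 2.0000, so e_1 = (0.0000, 0.0000, -1.0000).
e_1·a_2 = 0.0000·2 + 0.0000·(-2) + (-1.0000)·1 = -1.0000.
u_2 = a_2 + 1.0000·e_1 = (2.0000, -2.0000, 0.0000).
‖u_2‖ = 2.8284, so e_2 = (0.7071, -0.7071, 0.0000).
Qᵀb = (-4.0000, 0.7071).
Back-substitute: x_2 = 0.7071/2.8284 = 0.2500.
x_1 = (-4.0000 + 1.0000·0.2500)/2.0000 = -1.8750.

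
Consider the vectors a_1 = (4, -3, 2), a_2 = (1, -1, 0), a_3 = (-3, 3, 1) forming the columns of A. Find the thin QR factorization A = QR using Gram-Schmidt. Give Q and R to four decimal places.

Q = [[0.7428, 0.0619, -0.6667], [-0.5571, -0.4952, -0.6667], [0.3714, -0.8666, 0.3333]], R = [[5.3852, 1.2999, -3.5282], [0.0000, 0.5571, -2.5378], [0.0000, 0.0000, 0.3333]]

a_1 = (4, -3, 2); ‖a_1‖ = 5.3852, so e_1 = (0.7428, -0.5571, 0.3714).
e_1·a_2 = 0.7428·1 + (-0.5571)·(-1) + 0.3714·0 = 1.2999.
u_2 = a_2 − 1.2999·e_1 = (0.0345, -0.2759, -0.4828).
‖u_2‖ = 0.5571, so e_2 = (0.0619, -0.4952, -0.8666).
e_1·a_3 = 0.7428·(-3) + (-0.5571)·3 + 0.3714·1 = -3.5282; e_2·a_3 = 0.0619·(-3) + (-0.4952)·3 + (-0.8666)·1 = -2.5378.
u_3 = a_3 + 3.5282·e_1 + 2.5378·e_2 = (-0.2222, -0.2222, 0.1111).
‖u_3‖ = 0.3333, so e_3 = (-0.6667, -0.6667, 0.3333).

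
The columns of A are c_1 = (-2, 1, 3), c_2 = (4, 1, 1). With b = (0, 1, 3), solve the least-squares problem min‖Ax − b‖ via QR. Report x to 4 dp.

e_1 = c_1/‖c_1‖ = (-2, 1, 3)/3.7417 = (-0.5345, 0.2673, 0.8018).
r_{12} = e_1·c_2 = -1.0690.
u_2 = c_2 + 1.0690·e_1 = (3.4286, 1.2857, 1.8571).
‖u_2‖ = 4.1057, so e_2 = (0.8351, 0.3132, 0.4523).
Qᵀb = (2.6726, 1.6701).
Back-substitute: x_2 = 1.6701/4.1057 = 0.4068.
x_1 = (2.6726 + 1.0690·0.4068)/3.7417 = 0.8305.

x = (0.8305, 0.4068)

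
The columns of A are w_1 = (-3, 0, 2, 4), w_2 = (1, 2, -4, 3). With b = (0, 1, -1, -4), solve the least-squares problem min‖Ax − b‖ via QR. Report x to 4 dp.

w_1 = (-3, 0, 2, 4); ‖w_1‖ = 5.3852, so e_1 = (-0.5571, 0.0000, 0.3714, 0.7428).
e_1·w_2 = (-0.5571)·1 + 0.0000·2 + 0.3714·(-4) + 0.7428·3 = 0.1857.
u_2 = w_2 − 0.1857·e_1 = (1.1034, 2.0000, -4.0690, 2.8621).
‖u_2‖ = 5.4741, so e_2 = (0.2016, 0.3654, -0.7433, 0.5228).
Qᵀb = (-3.3425, -0.9827).
Back-substitute: x_2 = -0.9827/5.4741 = -0.1795.
x_1 = (-3.3425 − 0.1857·(-0.1795))/5.3852 = -0.6145.

x = (-0.6145, -0.1795)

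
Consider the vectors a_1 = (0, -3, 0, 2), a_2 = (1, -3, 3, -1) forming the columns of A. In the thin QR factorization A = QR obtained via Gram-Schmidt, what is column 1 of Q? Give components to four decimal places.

e_1 = (0.0000, -0.8321, 0.0000, 0.5547)

a_1 = (0, -3, 0, 2); ‖a_1‖ = 3.6056, so e_1 = (0.0000, -0.8321, 0.0000, 0.5547).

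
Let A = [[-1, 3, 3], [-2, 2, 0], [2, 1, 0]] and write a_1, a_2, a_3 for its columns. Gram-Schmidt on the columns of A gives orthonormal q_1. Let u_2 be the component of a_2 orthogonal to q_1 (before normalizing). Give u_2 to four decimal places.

q_1 = a_1/‖a_1‖ = (-1, -2, 2)/3.0000 = (-0.3333, -0.6667, 0.6667).
r_{12} = q_1·a_2 = -1.6667.
u_2 = a_2 + 1.6667·q_1 = (2.4444, 0.8889, 2.1111).

u_2 = (2.4444, 0.8889, 2.1111)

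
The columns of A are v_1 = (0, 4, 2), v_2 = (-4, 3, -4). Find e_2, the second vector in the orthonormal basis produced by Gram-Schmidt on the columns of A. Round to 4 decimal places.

e_2 = (-0.6309, 0.3470, -0.6940)

v_1 = (0, 4, 2); ‖v_1‖ = 4.4721, so e_1 = (0.0000, 0.8944, 0.4472).
e_1·v_2 = 0.0000·(-4) + 0.8944·3 + 0.4472·(-4) = 0.8944.
u_2 = v_2 − 0.8944·e_1 = (-4.0000, 2.2000, -4.4000).
‖u_2‖ = 6.3403, so e_2 = (-0.6309, 0.3470, -0.6940).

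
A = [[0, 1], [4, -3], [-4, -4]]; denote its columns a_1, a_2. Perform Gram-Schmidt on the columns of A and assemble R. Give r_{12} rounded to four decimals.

a_1 = (0, 4, -4); ‖a_1‖ = 5.6569, so q_1 = (0.0000, 0.7071, -0.7071).
r_{12} = q_1·a_2 = 0.7071.

r_{12} = 0.7071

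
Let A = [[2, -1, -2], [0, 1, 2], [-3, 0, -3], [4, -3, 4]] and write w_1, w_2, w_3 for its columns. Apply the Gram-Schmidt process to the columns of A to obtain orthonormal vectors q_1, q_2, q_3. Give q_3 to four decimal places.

q_3 = (-0.8392, 0.3659, -0.0239, 0.4017)

q_1 = w_1/‖w_1‖ = (2, 0, -3, 4)/5.3852 = (0.3714, 0.0000, -0.5571, 0.7428).
r_{12} = q_1·w_2 = -2.5997.
u_2 = w_2 + 2.5997·q_1 = (-0.0345, 1.0000, -1.4483, -1.0690).
‖u_2‖ = 2.0595, so q_2 = (-0.0167, 0.4856, -0.7032, -0.5191).
r_{13} = q_1·w_3 = 3.8996; r_{23} = q_2·w_3 = 1.0381.
u_3 = w_3 − 3.8996·q_1 − 1.0381·q_2 = (-3.4309, 1.4959, -0.0976, 1.6423).
‖u_3‖ = 4.0885, so q_3 = (-0.8392, 0.3659, -0.0239, 0.4017).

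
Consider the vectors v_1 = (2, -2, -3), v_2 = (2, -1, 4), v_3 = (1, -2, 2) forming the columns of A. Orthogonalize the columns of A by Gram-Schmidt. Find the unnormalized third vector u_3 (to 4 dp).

u_3 = (-0.7196, -0.9159, 0.1308)

q_1 = v_1/‖v_1‖ = (2, -2, -3)/4.1231 = (0.4851, -0.4851, -0.7276).
r_{12} = q_1·v_2 = -1.4552.
u_2 = v_2 + 1.4552·q_1 = (2.7059, -1.7059, 2.9412).
‖u_2‖ = 4.3454, so q_2 = (0.6227, -0.3926, 0.6769).
r_{13} = q_1·v_3 = 0.0000; r_{23} = q_2·v_3 = 2.7616.
u_3 = v_3 + 0.0000·q_1 − 2.7616·q_2 = (-0.7196, -0.9159, 0.1308).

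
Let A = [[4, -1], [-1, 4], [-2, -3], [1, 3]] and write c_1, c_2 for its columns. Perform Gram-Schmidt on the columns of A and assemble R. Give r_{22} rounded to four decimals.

r_{22} = 5.9122

q_1 = c_1/‖c_1‖ = (4, -1, -2, 1)/4.6904 = (0.8528, -0.2132, -0.4264, 0.2132).
r_{12} = q_1·c_2 = 0.2132.
u_2 = c_2 − 0.2132·q_1 = (-1.1818, 4.0455, -2.9091, 2.9545).
r_{22} = ‖u_2‖ = 5.9122.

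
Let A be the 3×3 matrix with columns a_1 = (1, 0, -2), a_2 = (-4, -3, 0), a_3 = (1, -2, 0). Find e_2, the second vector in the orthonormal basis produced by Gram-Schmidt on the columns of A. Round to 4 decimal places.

e_2 = (-0.6854, -0.6425, -0.3427)

e_1 = a_1/‖a_1‖ = (1, 0, -2)/2.2361 = (0.4472, 0.0000, -0.8944).
r_{12} = e_1·a_2 = -1.7889.
u_2 = a_2 + 1.7889·e_1 = (-3.2000, -3.0000, -1.6000).
‖u_2‖ = 4.6690, so e_2 = (-0.6854, -0.6425, -0.3427).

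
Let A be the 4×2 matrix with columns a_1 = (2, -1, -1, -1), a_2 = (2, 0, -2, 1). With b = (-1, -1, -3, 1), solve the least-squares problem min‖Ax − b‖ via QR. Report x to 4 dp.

e_1 = a_1/‖a_1‖ = (2, -1, -1, -1)/2.6458 = (0.7559, -0.3780, -0.3780, -0.3780).
r_{12} = e_1·a_2 = 1.8898.
u_2 = a_2 − 1.8898·e_1 = (0.5714, 0.7143, -1.2857, 1.7143).
‖u_2‖ = 2.3299, so e_2 = (0.2453, 0.3066, -0.5518, 0.7358).
Qᵀb = (0.3780, 1.8394).
Back-substitute: x_2 = 1.8394/2.3299 = 0.7895.
x_1 = (0.3780 − 1.8898·0.7895)/2.6458 = -0.4211.

x = (-0.4211, 0.7895)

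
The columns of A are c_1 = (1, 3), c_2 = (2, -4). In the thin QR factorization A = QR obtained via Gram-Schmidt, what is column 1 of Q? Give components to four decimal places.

q_1 = c_1/‖c_1‖ = (1, 3)/3.1623 = (0.3162, 0.9487).

q_1 = (0.3162, 0.9487)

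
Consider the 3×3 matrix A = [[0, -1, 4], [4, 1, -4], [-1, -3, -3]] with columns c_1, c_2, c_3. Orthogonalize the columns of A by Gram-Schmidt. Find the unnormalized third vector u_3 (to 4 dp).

u_3 = (4.7826, -0.4348, -1.7391)

q_1 = c_1/‖c_1‖ = (0, 4, -1)/4.1231 = (0.0000, 0.9701, -0.2425).
r_{12} = q_1·c_2 = 1.6977.
u_2 = c_2 − 1.6977·q_1 = (-1.0000, -0.6471, -2.5882).
‖u_2‖ = 2.8491, so q_2 = (-0.3510, -0.2271, -0.9084).
r_{13} = q_1·c_3 = -3.1530; r_{23} = q_2·c_3 = 2.2298.
u_3 = c_3 + 3.1530·q_1 − 2.2298·q_2 = (4.7826, -0.4348, -1.7391).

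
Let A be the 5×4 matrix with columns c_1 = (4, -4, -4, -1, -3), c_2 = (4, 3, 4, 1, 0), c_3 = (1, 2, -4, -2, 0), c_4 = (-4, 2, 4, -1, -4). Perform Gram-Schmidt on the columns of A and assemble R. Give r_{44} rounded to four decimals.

q_1 = c_1/‖c_1‖ = (4, -4, -4, -1, -3)/7.6158 = (0.5252, -0.5252, -0.5252, -0.1313, -0.3939).
r_{12} = q_1·c_2 = -1.7070.
u_2 = c_2 + 1.7070·q_1 = (4.8966, 2.1034, 3.1034, 0.7759, -0.6724).
‖u_2‖ = 6.2519, so q_2 = (0.7832, 0.3364, 0.4964, 0.1241, -0.1076).
r_{13} = q_1·c_3 = 1.8383; r_{23} = q_2·c_3 = -0.7777.
u_3 = c_3 − 1.8383·q_1 + 0.7777·q_2 = (0.6436, 3.2272, -2.6484, -1.6621, 0.6405).
‖u_3‖ = 4.5843, so q_3 = (0.1404, 0.7040, -0.5777, -0.3626, 0.1397).
r_{14} = q_1·c_4 = -3.5453; r_{24} = q_2·c_4 = -0.1682; r_{34} = q_3·c_4 = -1.6608.
u_4 = c_4 + 3.5453·q_1 + 0.1682·q_2 + 1.6608·q_3 = (-1.7730, 1.3637, 1.2620, -2.0468, -5.1826).
r_{44} = ‖u_4‖ = 6.1355.

r_{44} = 6.1355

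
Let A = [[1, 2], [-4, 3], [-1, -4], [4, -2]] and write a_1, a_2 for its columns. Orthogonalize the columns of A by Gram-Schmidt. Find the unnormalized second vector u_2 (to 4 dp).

u_2 = (2.4118, 1.3529, -4.4118, -0.3529)

a_1 = (1, -4, -1, 4); ‖a_1‖ = 5.8310, so q_1 = (0.1715, -0.6860, -0.1715, 0.6860).
q_1·a_2 = 0.1715·2 + (-0.6860)·3 + (-0.1715)·(-4) + 0.6860·(-2) = -2.4010.
u_2 = a_2 + 2.4010·q_1 = (2.4118, 1.3529, -4.4118, -0.3529).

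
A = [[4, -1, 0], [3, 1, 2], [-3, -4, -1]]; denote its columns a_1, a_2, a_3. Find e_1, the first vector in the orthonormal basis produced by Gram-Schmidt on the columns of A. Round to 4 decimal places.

e_1 = (0.6860, 0.5145, -0.5145)

a_1 = (4, 3, -3); ‖a_1‖ = 5.8310, so e_1 = (0.6860, 0.5145, -0.5145).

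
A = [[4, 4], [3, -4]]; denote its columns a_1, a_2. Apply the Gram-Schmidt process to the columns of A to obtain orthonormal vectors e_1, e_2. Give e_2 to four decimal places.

e_2 = (0.6000, -0.8000)

a_1 = (4, 3); ‖a_1‖ = 5.0000, so e_1 = (0.8000, 0.6000).
e_1·a_2 = 0.8000·4 + 0.6000·(-4) = 0.8000.
u_2 = a_2 − 0.8000·e_1 = (3.3600, -4.4800).
‖u_2‖ = 5.6000, so e_2 = (0.6000, -0.8000).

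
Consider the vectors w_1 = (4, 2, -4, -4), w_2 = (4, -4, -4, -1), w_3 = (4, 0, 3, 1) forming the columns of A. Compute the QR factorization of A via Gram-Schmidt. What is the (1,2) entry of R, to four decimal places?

r_{12} = 3.8829

w_1 = (4, 2, -4, -4); ‖w_1‖ = 7.2111, so q_1 = (0.5547, 0.2774, -0.5547, -0.5547).
r_{12} = q_1·w_2 = 3.8829.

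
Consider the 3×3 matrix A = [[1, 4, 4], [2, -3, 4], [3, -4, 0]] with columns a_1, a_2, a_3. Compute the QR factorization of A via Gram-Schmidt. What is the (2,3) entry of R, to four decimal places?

a_1 = (1, 2, 3); ‖a_1‖ = 3.7417, so q_1 = (0.2673, 0.5345, 0.8018).
q_1·a_2 = 0.2673·4 + 0.5345·(-3) + 0.8018·(-4) = -3.7417.
u_2 = a_2 + 3.7417·q_1 = (5.0000, -1.0000, -1.0000).
‖u_2‖ = 5.1962, so q_2 = (0.9623, -0.1925, -0.1925).
r_{23} = q_2·a_3 = 3.0792.

r_{23} = 3.0792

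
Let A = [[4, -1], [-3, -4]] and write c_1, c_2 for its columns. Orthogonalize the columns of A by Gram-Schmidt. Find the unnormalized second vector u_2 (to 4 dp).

u_2 = (-2.2800, -3.0400)

e_1 = c_1/‖c_1‖ = (4, -3)/5.0000 = (0.8000, -0.6000).
r_{12} = e_1·c_2 = 1.6000.
u_2 = c_2 − 1.6000·e_1 = (-2.2800, -3.0400).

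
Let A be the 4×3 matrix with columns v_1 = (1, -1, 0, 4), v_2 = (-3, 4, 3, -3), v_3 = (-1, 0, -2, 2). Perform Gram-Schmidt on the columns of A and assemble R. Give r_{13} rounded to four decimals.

r_{13} = 1.6499

v_1 = (1, -1, 0, 4); ‖v_1‖ = 4.2426, so e_1 = (0.2357, -0.2357, 0.0000, 0.9428).
r_{13} = e_1·v_3 = 1.6499.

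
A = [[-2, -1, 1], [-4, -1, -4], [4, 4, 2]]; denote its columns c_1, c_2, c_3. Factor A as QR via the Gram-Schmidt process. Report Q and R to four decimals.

Q = [[-0.3333, 0.1041, 0.9370], [-0.6667, 0.6768, -0.3123], [0.6667, 0.7288, 0.1562]], R = [[6.0000, 3.6667, 3.6667], [0.0000, 2.1344, -1.1453], [0.0000, 0.0000, 2.4988]]

c_1 = (-2, -4, 4); ‖c_1‖ = 6.0000, so e_1 = (-0.3333, -0.6667, 0.6667).
e_1·c_2 = (-0.3333)·(-1) + (-0.6667)·(-1) + 0.6667·4 = 3.6667.
u_2 = c_2 − 3.6667·e_1 = (0.2222, 1.4444, 1.5556).
‖u_2‖ = 2.1344, so e_2 = (0.1041, 0.6768, 0.7288).
e_1·c_3 = (-0.3333)·1 + (-0.6667)·(-4) + 0.6667·2 = 3.6667; e_2·c_3 = 0.1041·1 + 0.6768·(-4) + 0.7288·2 = -1.1453.
u_3 = c_3 − 3.6667·e_1 + 1.1453·e_2 = (2.3415, -0.7805, 0.3902).
‖u_3‖ = 2.4988, so e_3 = (0.9370, -0.3123, 0.1562).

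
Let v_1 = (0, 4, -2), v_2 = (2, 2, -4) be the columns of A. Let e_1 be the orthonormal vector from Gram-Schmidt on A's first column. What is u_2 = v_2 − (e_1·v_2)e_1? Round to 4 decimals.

e_1 = v_1/‖v_1‖ = (0, 4, -2)/4.4721 = (0.0000, 0.8944, -0.4472).
r_{12} = e_1·v_2 = 3.5777.
u_2 = v_2 − 3.5777·e_1 = (2.0000, -1.2000, -2.4000).

u_2 = (2.0000, -1.2000, -2.4000)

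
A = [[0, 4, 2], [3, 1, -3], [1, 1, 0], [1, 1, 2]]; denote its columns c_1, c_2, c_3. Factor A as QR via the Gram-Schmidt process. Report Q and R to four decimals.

Q = [[0.0000, 0.9780, -0.1726], [0.9045, -0.0889, -0.3451], [0.3015, 0.1334, 0.1208], [0.3015, 0.1334, 0.9146]], R = [[3.3166, 1.5076, -2.1106], [0.0000, 4.0899, 2.4895], [0.0000, 0.0000, 2.5195]]

e_1 = c_1/‖c_1‖ = (0, 3, 1, 1)/3.3166 = (0.0000, 0.9045, 0.3015, 0.3015).
r_{12} = e_1·c_2 = 1.5076.
u_2 = c_2 − 1.5076·e_1 = (4.0000, -0.3636, 0.5455, 0.5455).
‖u_2‖ = 4.0899, so e_2 = (0.9780, -0.0889, 0.1334, 0.1334).
r_{13} = e_1·c_3 = -2.1106; r_{23} = e_2·c_3 = 2.4895.
u_3 = c_3 + 2.1106·e_1 − 2.4895·e_2 = (-0.4348, -0.8696, 0.3043, 2.3043).
‖u_3‖ = 2.5195, so e_3 = (-0.1726, -0.3451, 0.1208, 0.9146).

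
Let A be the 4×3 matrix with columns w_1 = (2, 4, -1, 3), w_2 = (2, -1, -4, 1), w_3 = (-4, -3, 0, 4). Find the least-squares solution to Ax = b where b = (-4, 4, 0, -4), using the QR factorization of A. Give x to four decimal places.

x = (-0.0492, -0.7262, -0.3200)

e_1 = w_1/‖w_1‖ = (2, 4, -1, 3)/5.4772 = (0.3651, 0.7303, -0.1826, 0.5477).
r_{12} = e_1·w_2 = 1.2780.
u_2 = w_2 − 1.2780·e_1 = (1.5333, -1.9333, -3.7667, 0.3000).
‖u_2‖ = 4.5129, so e_2 = (0.3398, -0.4284, -0.8346, 0.0665).
r_{13} = e_1·w_3 = -1.4606; r_{23} = e_2·w_3 = 0.1920.
u_3 = w_3 + 1.4606·e_1 − 0.1920·e_2 = (-3.5319, -1.8511, -0.1064, 4.7872).
‖u_3‖ = 6.2314, so e_3 = (-0.5668, -0.2971, -0.0171, 0.7682).
Qᵀb = (-0.7303, -3.3385, -1.9940).
Back-substitute: x_3 = -1.9940/6.2314 = -0.3200.
x_2 = (-3.3385 − 0.1920·(-0.3200))/4.5129 = -0.7262.
x_1 = (-0.7303 − 1.2780·(-0.7262) + 1.4606·(-0.3200))/5.4772 = -0.0492.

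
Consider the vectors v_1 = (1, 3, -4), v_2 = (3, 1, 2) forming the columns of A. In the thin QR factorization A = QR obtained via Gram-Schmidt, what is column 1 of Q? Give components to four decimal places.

v_1 = (1, 3, -4); ‖v_1‖ = 5.0990, so e_1 = (0.1961, 0.5883, -0.7845).

e_1 = (0.1961, 0.5883, -0.7845)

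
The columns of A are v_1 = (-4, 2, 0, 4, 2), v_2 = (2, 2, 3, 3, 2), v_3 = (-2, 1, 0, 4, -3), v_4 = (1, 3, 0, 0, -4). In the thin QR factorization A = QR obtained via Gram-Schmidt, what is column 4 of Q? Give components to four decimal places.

e_4 = (-0.0044, 0.9055, -0.1131, -0.3658, -0.1829)

v_1 = (-4, 2, 0, 4, 2); ‖v_1‖ = 6.3246, so e_1 = (-0.6325, 0.3162, 0.0000, 0.6325, 0.3162).
e_1·v_2 = (-0.6325)·2 + 0.3162·2 + 0.0000·3 + 0.6325·3 + 0.3162·2 = 1.8974.
u_2 = v_2 − 1.8974·e_1 = (3.2000, 1.4000, 3.0000, 1.8000, 1.4000).
‖u_2‖ = 5.1381, so e_2 = (0.6228, 0.2725, 0.5839, 0.3503, 0.2725).
e_1·v_3 = (-0.6325)·(-2) + 0.3162·1 + 0.0000·0 + 0.6325·4 + 0.3162·(-3) = 3.1623; e_2·v_3 = 0.6228·(-2) + 0.2725·1 + 0.5839·0 + 0.3503·4 + 0.2725·(-3) = -0.3892.
u_3 = v_3 − 3.1623·e_1 + 0.3892·e_2 = (0.2424, 0.1061, 0.2273, 2.1364, -3.8939).
‖u_3‖ = 4.4552, so e_3 = (0.0544, 0.0238, 0.0510, 0.4795, -0.8740).
e_1·v_4 = (-0.6325)·1 + 0.3162·3 + 0.0000·0 + 0.6325·0 + 0.3162·(-4) = -0.9487; e_2·v_4 = 0.6228·1 + 0.2725·3 + 0.5839·0 + 0.3503·0 + 0.2725·(-4) = 0.3503; e_3·v_4 = 0.0544·1 + 0.0238·3 + 0.0510·0 + 0.4795·0 + (-0.8740)·(-4) = 3.6219.
u_4 = v_4 + 0.9487·e_1 − 0.3503·e_2 − 3.6219·e_3 = (-0.0153, 3.1183, -0.3893, -1.2595, -0.6298).
‖u_4‖ = 3.4437, so e_4 = (-0.0044, 0.9055, -0.1131, -0.3658, -0.1829).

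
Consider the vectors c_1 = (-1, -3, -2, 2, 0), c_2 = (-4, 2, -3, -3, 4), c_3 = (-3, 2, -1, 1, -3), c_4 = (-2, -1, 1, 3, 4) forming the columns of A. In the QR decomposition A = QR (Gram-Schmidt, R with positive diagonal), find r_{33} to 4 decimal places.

r_{33} = 4.8611

c_1 = (-1, -3, -2, 2, 0); ‖c_1‖ = 4.2426, so q_1 = (-0.2357, -0.7071, -0.4714, 0.4714, 0.0000).
q_1·c_2 = (-0.2357)·(-4) + (-0.7071)·2 + (-0.4714)·(-3) + 0.4714·(-3) + 0.0000·4 = -0.4714.
u_2 = c_2 + 0.4714·q_1 = (-4.1111, 1.6667, -3.2222, -2.7778, 4.0000).
‖u_2‖ = 7.3333, so q_2 = (-0.5606, 0.2273, -0.4394, -0.3788, 0.5455).
q_1·c_3 = (-0.2357)·(-3) + (-0.7071)·2 + (-0.4714)·(-1) + 0.4714·1 + 0.0000·(-3) = 0.2357; q_2·c_3 = (-0.5606)·(-3) + 0.2273·2 + (-0.4394)·(-1) + (-0.3788)·1 + 0.5455·(-3) = 0.5606.
u_3 = c_3 − 0.2357·q_1 − 0.5606·q_2 = (-2.6302, 2.0393, -0.6426, 1.1012, -3.3058).
r_{33} = ‖u_3‖ = 4.8611.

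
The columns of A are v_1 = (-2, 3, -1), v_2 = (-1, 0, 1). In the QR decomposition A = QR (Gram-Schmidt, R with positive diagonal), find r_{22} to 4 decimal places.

r_{22} = 1.3887

v_1 = (-2, 3, -1); ‖v_1‖ = 3.7417, so q_1 = (-0.5345, 0.8018, -0.2673).
q_1·v_2 = (-0.5345)·(-1) + 0.8018·0 + (-0.2673)·1 = 0.2673.
u_2 = v_2 − 0.2673·q_1 = (-0.8571, -0.2143, 1.0714).
r_{22} = ‖u_2‖ = 1.3887.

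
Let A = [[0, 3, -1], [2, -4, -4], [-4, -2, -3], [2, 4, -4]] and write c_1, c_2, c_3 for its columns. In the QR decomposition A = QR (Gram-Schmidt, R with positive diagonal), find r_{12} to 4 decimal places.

e_1 = c_1/‖c_1‖ = (0, 2, -4, 2)/4.8990 = (0.0000, 0.4082, -0.8165, 0.4082).
r_{12} = e_1·c_2 = 1.6330.

r_{12} = 1.6330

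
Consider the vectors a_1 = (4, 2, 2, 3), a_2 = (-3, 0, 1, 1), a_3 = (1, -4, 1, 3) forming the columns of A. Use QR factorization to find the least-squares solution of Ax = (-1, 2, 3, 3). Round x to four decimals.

a_1 = (4, 2, 2, 3); ‖a_1‖ = 5.7446, so e_1 = (0.6963, 0.3482, 0.3482, 0.5222).
e_1·a_2 = 0.6963·(-3) + 0.3482·0 + 0.3482·1 + 0.5222·1 = -1.2185.
u_2 = a_2 + 1.2185·e_1 = (-2.1515, 0.4242, 1.4242, 1.6364).
‖u_2‖ = 3.0847, so e_2 = (-0.6975, 0.1375, 0.4617, 0.5305).
e_1·a_3 = 0.6963·1 + 0.3482·(-4) + 0.3482·1 + 0.5222·3 = 1.2185; e_2·a_3 = (-0.6975)·1 + 0.1375·(-4) + 0.4617·1 + 0.5305·3 = 0.8055.
u_3 = a_3 − 1.2185·e_1 − 0.8055·e_2 = (0.7134, -4.5350, 0.2038, 1.9363).
‖u_3‖ = 4.9866, so e_3 = (0.1431, -0.9094, 0.0409, 0.3883).
Qᵀb = (2.6112, 3.9492, -0.6744).
Back-substitute: x_3 = -0.6744/4.9866 = -0.1352.
x_2 = (3.9492 − 0.8055·(-0.1352))/3.0847 = 1.3156.
x_1 = (2.6112 + 1.2185·1.3156 − 1.2185·(-0.1352))/5.7446 = 0.7623.

x = (0.7623, 1.3156, -0.1352)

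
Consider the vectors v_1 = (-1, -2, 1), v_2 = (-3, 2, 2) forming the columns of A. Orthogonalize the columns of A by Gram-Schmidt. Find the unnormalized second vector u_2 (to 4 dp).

v_1 = (-1, -2, 1); ‖v_1‖ = 2.4495, so q_1 = (-0.4082, -0.8165, 0.4082).
q_1·v_2 = (-0.4082)·(-3) + (-0.8165)·2 + 0.4082·2 = 0.4082.
u_2 = v_2 − 0.4082·q_1 = (-2.8333, 2.3333, 1.8333).

u_2 = (-2.8333, 2.3333, 1.8333)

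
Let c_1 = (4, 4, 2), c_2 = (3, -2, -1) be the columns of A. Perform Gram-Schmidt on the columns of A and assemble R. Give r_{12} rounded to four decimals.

c_1 = (4, 4, 2); ‖c_1‖ = 6.0000, so e_1 = (0.6667, 0.6667, 0.3333).
r_{12} = e_1·c_2 = 0.3333.

r_{12} = 0.3333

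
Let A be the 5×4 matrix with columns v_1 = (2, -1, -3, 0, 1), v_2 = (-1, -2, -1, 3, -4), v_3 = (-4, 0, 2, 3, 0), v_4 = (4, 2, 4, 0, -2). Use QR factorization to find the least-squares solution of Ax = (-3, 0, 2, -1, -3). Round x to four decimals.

x = (-1.9775, 0.4901, -0.8193, -0.4603)

v_1 = (2, -1, -3, 0, 1); ‖v_1‖ = 3.8730, so q_1 = (0.5164, -0.2582, -0.7746, 0.0000, 0.2582).
q_1·v_2 = 0.5164·(-1) + (-0.2582)·(-2) + (-0.7746)·(-1) + 0.0000·3 + 0.2582·(-4) = -0.2582.
u_2 = v_2 + 0.2582·q_1 = (-0.8667, -2.0667, -1.2000, 3.0000, -3.9333).
‖u_2‖ = 5.5618, so q_2 = (-0.1558, -0.3716, -0.2158, 0.5394, -0.7072).
q_1·v_3 = 0.5164·(-4) + (-0.2582)·0 + (-0.7746)·2 + 0.0000·3 + 0.2582·0 = -3.6148; q_2·v_3 = (-0.1558)·(-4) + (-0.3716)·0 + (-0.2158)·2 + 0.5394·3 + (-0.7072)·0 = 1.8100.
u_3 = v_3 + 3.6148·q_1 − 1.8100·q_2 = (-1.8513, -0.2608, -0.4095, 2.0237, 2.2134).
‖u_3‖ = 3.5577, so q_3 = (-0.5204, -0.0733, -0.1151, 0.5688, 0.6221).
q_1·v_4 = 0.5164·4 + (-0.2582)·2 + (-0.7746)·4 + 0.0000·0 + 0.2582·(-2) = -2.0656; q_2·v_4 = (-0.1558)·4 + (-0.3716)·2 + (-0.2158)·4 + 0.5394·0 + (-0.7072)·(-2) = -0.8151; q_3·v_4 = (-0.5204)·4 + (-0.0733)·2 + (-0.1151)·4 + 0.5688·0 + 0.6221·(-2) = -3.9327.
u_4 = v_4 + 2.0656·q_1 + 0.8151·q_2 + 3.9327·q_3 = (2.8932, 0.8755, 1.7715, 2.6767, 0.4035).
‖u_4‖ = 4.4275, so q_4 = (0.6535, 0.1977, 0.4001, 0.6045, 0.0911).
Qᵀb = (-3.8730, 1.6182, -1.1043, -2.0382).
Back-substitute: x_4 = -2.0382/4.4275 = -0.4603.
x_3 = (-1.1043 + 3.9327·(-0.4603))/3.5577 = -0.8193.
x_2 = (1.6182 − 1.8100·(-0.8193) + 0.8151·(-0.4603))/5.5618 = 0.4901.
x_1 = (-3.8730 + 0.2582·0.4901 + 3.6148·(-0.8193) + 2.0656·(-0.4603))/3.8730 = -1.9775.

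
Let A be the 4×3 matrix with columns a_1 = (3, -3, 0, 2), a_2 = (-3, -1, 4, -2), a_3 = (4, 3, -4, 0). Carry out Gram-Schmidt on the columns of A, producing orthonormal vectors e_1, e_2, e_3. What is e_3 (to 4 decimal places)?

e_3 = (0.6833, 0.2664, 0.2664, -0.6254)

e_1 = a_1/‖a_1‖ = (3, -3, 0, 2)/4.6904 = (0.6396, -0.6396, 0.0000, 0.4264).
r_{12} = e_1·a_2 = -2.1320.
u_2 = a_2 + 2.1320·e_1 = (-1.6364, -2.3636, 4.0000, -1.0909).
‖u_2‖ = 5.0452, so e_2 = (-0.3243, -0.4685, 0.7928, -0.2162).
r_{13} = e_1·a_3 = 0.6396; r_{23} = e_2·a_3 = -5.8741.
u_3 = a_3 − 0.6396·e_1 + 5.8741·e_2 = (1.6857, 0.6571, 0.6571, -1.5429).
‖u_3‖ = 2.4669, so e_3 = (0.6833, 0.2664, 0.2664, -0.6254).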